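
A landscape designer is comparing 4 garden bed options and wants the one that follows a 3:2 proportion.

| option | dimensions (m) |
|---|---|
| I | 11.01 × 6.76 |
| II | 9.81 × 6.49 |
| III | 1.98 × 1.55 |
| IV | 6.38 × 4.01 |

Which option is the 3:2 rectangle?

II

Ratios (long/short): I ≈ 1.629; II ≈ 1.512; III ≈ 1.277; IV ≈ 1.591.
3:2 ≈ 1.500; option II is nearest (Δ 0.012).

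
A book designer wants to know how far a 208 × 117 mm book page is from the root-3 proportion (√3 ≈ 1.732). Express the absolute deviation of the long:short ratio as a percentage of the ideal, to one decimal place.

2.6%

Ratio = 208 / 117 ≈ 1.7778.
Ideal root-3 ≈ 1.7321. |1.7778 − 1.7321| / 1.7321 ≈ 2.64% → 2.6%.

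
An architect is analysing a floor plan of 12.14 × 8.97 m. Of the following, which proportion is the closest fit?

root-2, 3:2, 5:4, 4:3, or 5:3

12.14/8.97 ≈ 1.353. Nearest candidates are 4:3 (1.333, off by 0.020) and root-2 (1.414, off by 0.061).

4:3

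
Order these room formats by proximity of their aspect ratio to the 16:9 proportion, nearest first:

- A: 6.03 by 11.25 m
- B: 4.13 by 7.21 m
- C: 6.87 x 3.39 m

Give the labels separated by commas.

Ratios: A = 11.25 / 6.03 ≈ 1.866; B = 7.21 / 4.13 ≈ 1.746; C = 6.87 / 3.39 ≈ 2.027.
|Δ from 1.778|: A 0.088; B 0.032; C 0.249.

B, A, C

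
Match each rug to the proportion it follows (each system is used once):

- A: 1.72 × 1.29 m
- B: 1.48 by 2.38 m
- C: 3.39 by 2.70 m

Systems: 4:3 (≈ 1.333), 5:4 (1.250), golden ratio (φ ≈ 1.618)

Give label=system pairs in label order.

A=4:3, B=golden ratio, C=5:4

A = 1.72/1.29 ≈ 1.333 → 4:3 (1.333)
B = 2.38/1.48 ≈ 1.608 → golden ratio (1.618)
C = 3.39/2.70 ≈ 1.256 → 5:4 (1.250)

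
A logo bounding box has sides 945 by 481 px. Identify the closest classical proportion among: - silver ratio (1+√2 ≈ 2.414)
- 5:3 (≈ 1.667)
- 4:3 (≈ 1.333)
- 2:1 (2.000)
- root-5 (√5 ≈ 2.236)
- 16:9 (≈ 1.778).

Ratio = 945 / 481 ≈ 1.965.
Distances: silver ratio 2.414 (Δ 0.449); 5:3 1.667 (Δ 0.298); 4:3 1.333 (Δ 0.632); 2:1 2.000 (Δ 0.035); root-5 2.236 (Δ 0.271); 16:9 1.778 (Δ 0.187).

2:1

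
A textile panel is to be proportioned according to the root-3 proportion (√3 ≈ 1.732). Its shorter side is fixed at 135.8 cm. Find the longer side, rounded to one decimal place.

root-3 ≈ 1.73205.
Longer side = 135.8 × 1.73205 ≈ 235.212 → 235.2 cm.

235.2 cm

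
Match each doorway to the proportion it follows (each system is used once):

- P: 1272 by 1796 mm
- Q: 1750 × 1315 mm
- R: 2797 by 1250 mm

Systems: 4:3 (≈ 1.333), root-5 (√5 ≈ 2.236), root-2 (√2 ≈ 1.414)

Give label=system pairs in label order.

P=root-2, Q=4:3, R=root-5

Ratios: P ≈ 1.412; Q ≈ 1.331; R ≈ 2.238.
Targets: 4:3 ≈ 1.333; root-5 ≈ 2.236; root-2 ≈ 1.414.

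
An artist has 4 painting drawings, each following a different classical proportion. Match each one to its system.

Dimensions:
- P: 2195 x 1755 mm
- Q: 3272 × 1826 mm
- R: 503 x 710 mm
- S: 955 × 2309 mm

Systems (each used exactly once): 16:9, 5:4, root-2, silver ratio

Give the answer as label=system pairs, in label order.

P=5:4, Q=16:9, R=root-2, S=silver ratio

Ratios: P ≈ 1.251; Q ≈ 1.792; R ≈ 1.412; S ≈ 2.418.
Targets: 16:9 ≈ 1.778; 5:4 ≈ 1.250; root-2 ≈ 1.414; silver ratio ≈ 2.414.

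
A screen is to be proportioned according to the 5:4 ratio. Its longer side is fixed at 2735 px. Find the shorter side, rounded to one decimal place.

5:4 = 1.25000.
Shorter side = 2735 ÷ 1.25000 ≈ 2188.000 → 2188.0 px.

2188.0 px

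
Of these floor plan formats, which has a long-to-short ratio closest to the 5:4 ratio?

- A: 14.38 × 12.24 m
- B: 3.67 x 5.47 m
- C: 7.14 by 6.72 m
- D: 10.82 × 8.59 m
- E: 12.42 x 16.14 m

Target 5:4 ≈ 1.250.
A: 1.175 (Δ0.075)  B: 1.490 (Δ0.240)  C: 1.062 (Δ0.188)  D: 1.260 (Δ0.010)  E: 1.300 (Δ0.050)

D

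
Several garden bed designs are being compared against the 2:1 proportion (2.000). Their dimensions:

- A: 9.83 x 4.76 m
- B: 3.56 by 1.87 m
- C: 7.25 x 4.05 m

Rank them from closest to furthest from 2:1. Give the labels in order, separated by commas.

A, B, C

A: 9.83/4.76 ≈ 2.065 → |2.065 − 2.000| = 0.065
B: 3.56/1.87 ≈ 1.904 → |1.904 − 2.000| = 0.096
C: 7.25/4.05 ≈ 1.790 → |1.790 − 2.000| = 0.210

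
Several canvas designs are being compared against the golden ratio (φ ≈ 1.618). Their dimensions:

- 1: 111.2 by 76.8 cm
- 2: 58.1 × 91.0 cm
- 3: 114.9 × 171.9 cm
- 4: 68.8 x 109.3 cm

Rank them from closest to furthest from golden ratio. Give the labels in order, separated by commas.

Ratios: 1 = 111.2 / 76.8 ≈ 1.448; 2 = 91.0 / 58.1 ≈ 1.566; 3 = 171.9 / 114.9 ≈ 1.496; 4 = 109.3 / 68.8 ≈ 1.589.
|Δ from 1.618|: 1 0.170; 2 0.052; 3 0.122; 4 0.029.

4, 2, 3, 1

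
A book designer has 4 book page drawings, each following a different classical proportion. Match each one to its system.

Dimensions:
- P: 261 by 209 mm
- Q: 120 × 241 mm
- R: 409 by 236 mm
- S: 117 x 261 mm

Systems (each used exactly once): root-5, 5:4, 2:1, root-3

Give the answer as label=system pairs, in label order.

P = 261/209 ≈ 1.249 → 5:4 (1.250)
Q = 241/120 ≈ 2.008 → 2:1 (2.000)
R = 409/236 ≈ 1.733 → root-3 (1.732)
S = 261/117 ≈ 2.231 → root-5 (2.236)

P=5:4, Q=2:1, R=root-3, S=root-5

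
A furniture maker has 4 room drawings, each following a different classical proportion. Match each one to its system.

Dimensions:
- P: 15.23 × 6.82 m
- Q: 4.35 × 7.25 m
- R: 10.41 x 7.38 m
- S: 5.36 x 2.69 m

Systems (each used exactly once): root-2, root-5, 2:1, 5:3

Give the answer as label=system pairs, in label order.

Ratios: P ≈ 2.233; Q ≈ 1.667; R ≈ 1.411; S ≈ 1.993.
Targets: root-2 ≈ 1.414; root-5 ≈ 2.236; 2:1 ≈ 2.000; 5:3 ≈ 1.667.

P=root-5, Q=5:3, R=root-2, S=2:1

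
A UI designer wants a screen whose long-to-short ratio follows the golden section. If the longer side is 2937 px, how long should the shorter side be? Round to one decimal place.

golden ratio ≈ 1.61803.
Shorter side = 2937 ÷ 1.61803 ≈ 1815.170 → 1815.2 px.

1815.2 px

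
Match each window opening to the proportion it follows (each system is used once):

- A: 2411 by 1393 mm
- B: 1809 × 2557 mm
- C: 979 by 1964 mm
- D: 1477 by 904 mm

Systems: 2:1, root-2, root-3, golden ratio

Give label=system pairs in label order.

A = 2411/1393 ≈ 1.731 → root-3 (1.732)
B = 2557/1809 ≈ 1.413 → root-2 (1.414)
C = 1964/979 ≈ 2.006 → 2:1 (2.000)
D = 1477/904 ≈ 1.634 → golden ratio (1.618)

A=root-3, B=root-2, C=2:1, D=golden ratio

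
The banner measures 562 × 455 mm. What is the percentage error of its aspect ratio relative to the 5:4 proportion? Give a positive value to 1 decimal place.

1.2%

Ratio = 562 / 455 ≈ 1.2352.
Ideal 5:4 = 1.2500. |1.2352 − 1.2500| / 1.2500 ≈ 1.18% → 1.2%.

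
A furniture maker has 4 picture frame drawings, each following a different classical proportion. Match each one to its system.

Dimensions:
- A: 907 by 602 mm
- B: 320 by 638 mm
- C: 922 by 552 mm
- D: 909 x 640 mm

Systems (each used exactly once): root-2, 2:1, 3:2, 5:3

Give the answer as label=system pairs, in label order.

A=3:2, B=2:1, C=5:3, D=root-2

Ratios: A ≈ 1.507; B ≈ 1.994; C ≈ 1.670; D ≈ 1.420.
Targets: root-2 ≈ 1.414; 2:1 ≈ 2.000; 3:2 ≈ 1.500; 5:3 ≈ 1.667.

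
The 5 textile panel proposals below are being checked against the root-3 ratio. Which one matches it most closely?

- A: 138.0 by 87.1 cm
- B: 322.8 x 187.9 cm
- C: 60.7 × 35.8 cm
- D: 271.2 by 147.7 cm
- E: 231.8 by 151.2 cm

Target root-3 ≈ 1.732.
A: 1.584 (Δ0.148)  B: 1.718 (Δ0.014)  C: 1.696 (Δ0.036)  D: 1.836 (Δ0.104)  E: 1.533 (Δ0.199)

B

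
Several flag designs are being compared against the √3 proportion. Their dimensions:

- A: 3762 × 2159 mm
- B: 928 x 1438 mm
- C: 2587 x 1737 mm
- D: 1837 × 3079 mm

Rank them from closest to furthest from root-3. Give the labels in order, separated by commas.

A, D, B, C

Ratios: A = 3762 / 2159 ≈ 1.742; B = 1438 / 928 ≈ 1.550; C = 2587 / 1737 ≈ 1.489; D = 3079 / 1837 ≈ 1.676.
|Δ from 1.732|: A 0.010; B 0.182; C 0.243; D 0.056.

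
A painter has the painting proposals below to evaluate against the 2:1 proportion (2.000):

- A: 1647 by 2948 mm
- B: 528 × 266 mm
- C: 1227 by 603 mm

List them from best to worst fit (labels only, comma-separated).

B, C, A

Ratios: A = 2948 / 1647 ≈ 1.790; B = 528 / 266 ≈ 1.985; C = 1227 / 603 ≈ 2.035.
|Δ from 2.000|: A 0.210; B 0.015; C 0.035.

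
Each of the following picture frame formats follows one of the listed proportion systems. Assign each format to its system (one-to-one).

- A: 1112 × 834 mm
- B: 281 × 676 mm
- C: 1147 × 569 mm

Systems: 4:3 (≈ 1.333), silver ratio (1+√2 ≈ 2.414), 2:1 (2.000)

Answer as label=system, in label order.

Ratios: A ≈ 1.333; B ≈ 2.406; C ≈ 2.016.
Targets: 4:3 ≈ 1.333; silver ratio ≈ 2.414; 2:1 ≈ 2.000.

A=4:3, B=silver ratio, C=2:1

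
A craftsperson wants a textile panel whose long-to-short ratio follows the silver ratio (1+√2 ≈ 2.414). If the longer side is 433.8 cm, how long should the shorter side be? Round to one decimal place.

silver ratio ≈ 2.41421.
Shorter side = 433.8 ÷ 2.41421 ≈ 179.686 → 179.7 cm.

179.7 cm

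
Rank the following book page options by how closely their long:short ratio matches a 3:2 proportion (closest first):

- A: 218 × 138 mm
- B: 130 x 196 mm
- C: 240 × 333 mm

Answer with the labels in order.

A: 218/138 ≈ 1.580 → |1.580 − 1.500| = 0.080
B: 196/130 ≈ 1.508 → |1.508 − 1.500| = 0.008
C: 333/240 ≈ 1.387 → |1.387 − 1.500| = 0.113

B, A, C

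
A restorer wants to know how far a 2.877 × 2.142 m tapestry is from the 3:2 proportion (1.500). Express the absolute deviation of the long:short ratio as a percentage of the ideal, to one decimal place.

10.5%

Ratio = 2.877 / 2.142 ≈ 1.3431.
Ideal 3:2 = 1.5000. |1.3431 − 1.5000| / 1.5000 ≈ 10.46% → 10.5%.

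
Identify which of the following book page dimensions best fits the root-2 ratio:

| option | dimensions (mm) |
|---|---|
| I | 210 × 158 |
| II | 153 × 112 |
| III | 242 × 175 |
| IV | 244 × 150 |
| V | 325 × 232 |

Target root-2 ≈ 1.414.
I: 1.329 (Δ0.085)  II: 1.366 (Δ0.048)  III: 1.383 (Δ0.031)  IV: 1.627 (Δ0.213)  V: 1.401 (Δ0.013)

V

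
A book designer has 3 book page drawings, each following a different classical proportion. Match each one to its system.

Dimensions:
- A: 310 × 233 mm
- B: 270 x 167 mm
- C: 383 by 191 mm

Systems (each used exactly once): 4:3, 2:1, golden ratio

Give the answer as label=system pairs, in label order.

Ratios: A ≈ 1.330; B ≈ 1.617; C ≈ 2.005.
Targets: 4:3 ≈ 1.333; 2:1 ≈ 2.000; golden ratio ≈ 1.618.

A=4:3, B=golden ratio, C=2:1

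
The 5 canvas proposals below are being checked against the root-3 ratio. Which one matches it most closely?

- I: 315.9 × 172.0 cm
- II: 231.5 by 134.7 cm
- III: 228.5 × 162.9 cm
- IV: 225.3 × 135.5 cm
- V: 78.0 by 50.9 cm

Ratios (long/short): I ≈ 1.837; II ≈ 1.719; III ≈ 1.403; IV ≈ 1.663; V ≈ 1.532.
root-3 ≈ 1.732; option II is nearest (Δ 0.013).

II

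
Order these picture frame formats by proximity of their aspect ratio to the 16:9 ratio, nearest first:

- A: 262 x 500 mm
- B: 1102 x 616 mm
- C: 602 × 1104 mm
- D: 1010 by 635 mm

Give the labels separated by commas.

Ratios: A = 500 / 262 ≈ 1.908; B = 1102 / 616 ≈ 1.789; C = 1104 / 602 ≈ 1.834; D = 1010 / 635 ≈ 1.591.
|Δ from 1.778|: A 0.130; B 0.011; C 0.056; D 0.187.

B, C, A, D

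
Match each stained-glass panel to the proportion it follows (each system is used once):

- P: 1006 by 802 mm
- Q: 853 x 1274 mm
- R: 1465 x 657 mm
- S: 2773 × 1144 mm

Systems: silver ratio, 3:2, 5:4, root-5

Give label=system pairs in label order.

P=5:4, Q=3:2, R=root-5, S=silver ratio

Ratios: P ≈ 1.254; Q ≈ 1.494; R ≈ 2.230; S ≈ 2.424.
Targets: silver ratio ≈ 2.414; 3:2 ≈ 1.500; 5:4 ≈ 1.250; root-5 ≈ 2.236.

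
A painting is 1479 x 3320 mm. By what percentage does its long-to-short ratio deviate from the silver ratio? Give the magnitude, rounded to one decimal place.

Ratio = 3320 / 1479 ≈ 2.2448.
Ideal silver ratio ≈ 2.4142. |2.2448 − 2.4142| / 2.4142 ≈ 7.02% → 7.0%.

7.0%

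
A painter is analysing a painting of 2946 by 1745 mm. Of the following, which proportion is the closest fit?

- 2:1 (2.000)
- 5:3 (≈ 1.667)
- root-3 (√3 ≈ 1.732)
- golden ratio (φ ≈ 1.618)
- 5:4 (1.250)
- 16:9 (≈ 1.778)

2946/1745 ≈ 1.688. Nearest candidates are 5:3 (1.667, off by 0.021) and root-3 (1.732, off by 0.044).

5:3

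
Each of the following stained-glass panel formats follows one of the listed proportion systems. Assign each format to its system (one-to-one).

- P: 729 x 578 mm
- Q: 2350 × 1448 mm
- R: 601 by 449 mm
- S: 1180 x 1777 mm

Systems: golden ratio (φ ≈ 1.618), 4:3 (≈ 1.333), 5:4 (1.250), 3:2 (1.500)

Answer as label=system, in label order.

Ratios: P ≈ 1.261; Q ≈ 1.623; R ≈ 1.339; S ≈ 1.506.
Targets: golden ratio ≈ 1.618; 4:3 ≈ 1.333; 5:4 ≈ 1.250; 3:2 ≈ 1.500.

P=5:4, Q=golden ratio, R=4:3, S=3:2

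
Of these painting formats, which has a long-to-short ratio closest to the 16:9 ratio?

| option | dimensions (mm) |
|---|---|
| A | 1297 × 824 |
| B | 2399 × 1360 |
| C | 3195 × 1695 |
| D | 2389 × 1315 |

B

Target 16:9 ≈ 1.778.
A: 1.574 (Δ0.204)  B: 1.764 (Δ0.014)  C: 1.885 (Δ0.107)  D: 1.817 (Δ0.039)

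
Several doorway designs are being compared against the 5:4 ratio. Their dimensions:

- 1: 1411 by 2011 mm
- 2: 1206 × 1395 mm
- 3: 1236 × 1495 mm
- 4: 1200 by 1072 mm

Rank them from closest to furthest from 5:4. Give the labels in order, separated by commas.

3, 2, 4, 1

Ratios: 1 = 2011 / 1411 ≈ 1.425; 2 = 1395 / 1206 ≈ 1.157; 3 = 1495 / 1236 ≈ 1.210; 4 = 1200 / 1072 ≈ 1.119.
|Δ from 1.250|: 1 0.175; 2 0.093; 3 0.040; 4 0.131.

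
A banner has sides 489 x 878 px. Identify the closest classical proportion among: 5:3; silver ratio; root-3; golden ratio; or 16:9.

16:9

878/489 ≈ 1.796. Nearest candidates are 16:9 (1.778, off by 0.018) and root-3 (1.732, off by 0.064).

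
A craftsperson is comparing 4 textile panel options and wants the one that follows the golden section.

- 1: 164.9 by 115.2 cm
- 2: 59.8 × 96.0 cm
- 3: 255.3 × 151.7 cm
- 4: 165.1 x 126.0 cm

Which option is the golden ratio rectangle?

2

Ratios (long/short): 1 ≈ 1.431; 2 ≈ 1.605; 3 ≈ 1.683; 4 ≈ 1.310.
golden ratio ≈ 1.618; option 2 is nearest (Δ 0.013).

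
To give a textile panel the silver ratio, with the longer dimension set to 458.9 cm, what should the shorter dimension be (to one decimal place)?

silver ratio ≈ 2.41421.
Shorter side = 458.9 ÷ 2.41421 ≈ 190.083 → 190.1 cm.

190.1 cm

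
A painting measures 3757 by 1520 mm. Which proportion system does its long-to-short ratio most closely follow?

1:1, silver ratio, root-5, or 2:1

silver ratio

Ratio = 3757 / 1520 ≈ 2.472.
Distances: 1:1 1.000 (Δ 1.472); silver ratio 2.414 (Δ 0.058); root-5 2.236 (Δ 0.236); 2:1 2.000 (Δ 0.472).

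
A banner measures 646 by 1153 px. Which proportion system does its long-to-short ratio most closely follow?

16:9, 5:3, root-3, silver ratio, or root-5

16:9

Ratio = 1153 / 646 ≈ 1.785.
Distances: 16:9 1.778 (Δ 0.007); 5:3 1.667 (Δ 0.118); root-3 1.732 (Δ 0.053); silver ratio 2.414 (Δ 0.629); root-5 2.236 (Δ 0.451).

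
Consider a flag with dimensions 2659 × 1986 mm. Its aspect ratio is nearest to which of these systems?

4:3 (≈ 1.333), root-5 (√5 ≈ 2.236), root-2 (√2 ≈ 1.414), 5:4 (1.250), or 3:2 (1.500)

4:3

Ratio = 2659 / 1986 ≈ 1.339.
Distances: 4:3 1.333 (Δ 0.006); root-5 2.236 (Δ 0.897); root-2 1.414 (Δ 0.075); 5:4 1.250 (Δ 0.089); 3:2 1.500 (Δ 0.161).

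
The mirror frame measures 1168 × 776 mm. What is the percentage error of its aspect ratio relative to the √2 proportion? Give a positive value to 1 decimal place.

6.4%

Ratio = 1168 / 776 ≈ 1.5052.
Ideal root-2 ≈ 1.4142. |1.5052 − 1.4142| / 1.4142 ≈ 6.43% → 6.4%.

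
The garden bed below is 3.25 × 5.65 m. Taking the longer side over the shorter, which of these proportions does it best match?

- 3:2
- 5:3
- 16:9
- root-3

root-3

Ratio = 5.65 / 3.25 ≈ 1.738.
Distances: 3:2 1.500 (Δ 0.238); 5:3 1.667 (Δ 0.071); 16:9 1.778 (Δ 0.040); root-3 1.732 (Δ 0.006).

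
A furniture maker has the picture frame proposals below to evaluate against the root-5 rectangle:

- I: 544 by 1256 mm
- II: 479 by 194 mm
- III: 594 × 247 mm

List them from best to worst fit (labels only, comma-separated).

I: 1256/544 ≈ 2.309 → |2.309 − 2.236| = 0.073
II: 479/194 ≈ 2.469 → |2.469 − 2.236| = 0.233
III: 594/247 ≈ 2.405 → |2.405 − 2.236| = 0.169

I, III, II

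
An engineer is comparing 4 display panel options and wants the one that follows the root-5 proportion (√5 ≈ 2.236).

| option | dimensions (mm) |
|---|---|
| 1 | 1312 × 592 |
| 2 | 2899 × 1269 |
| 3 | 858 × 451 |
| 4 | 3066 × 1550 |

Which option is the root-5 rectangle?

Ratios (long/short): 1 ≈ 2.216; 2 ≈ 2.284; 3 ≈ 1.902; 4 ≈ 1.978.
root-5 ≈ 2.236; option 1 is nearest (Δ 0.020).

1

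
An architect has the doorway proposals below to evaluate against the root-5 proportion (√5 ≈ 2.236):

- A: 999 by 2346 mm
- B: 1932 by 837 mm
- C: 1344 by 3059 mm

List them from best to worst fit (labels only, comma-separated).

C, B, A

Ratios: A = 2346 / 999 ≈ 2.348; B = 1932 / 837 ≈ 2.308; C = 3059 / 1344 ≈ 2.276.
|Δ from 2.236|: A 0.112; B 0.072; C 0.040.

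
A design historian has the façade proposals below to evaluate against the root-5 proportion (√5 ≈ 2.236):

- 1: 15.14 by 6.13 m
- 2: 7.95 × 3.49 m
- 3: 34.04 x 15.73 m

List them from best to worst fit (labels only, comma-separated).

2, 3, 1

Ratios: 1 = 15.14 / 6.13 ≈ 2.470; 2 = 7.95 / 3.49 ≈ 2.278; 3 = 34.04 / 15.73 ≈ 2.164.
|Δ from 2.236|: 1 0.234; 2 0.042; 3 0.072.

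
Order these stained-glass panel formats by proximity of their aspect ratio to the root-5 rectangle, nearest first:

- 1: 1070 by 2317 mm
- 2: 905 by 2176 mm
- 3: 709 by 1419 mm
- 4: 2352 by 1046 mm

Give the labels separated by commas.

4, 1, 2, 3

Ratios: 1 = 2317 / 1070 ≈ 2.165; 2 = 2176 / 905 ≈ 2.404; 3 = 1419 / 709 ≈ 2.001; 4 = 2352 / 1046 ≈ 2.249.
|Δ from 2.236|: 1 0.071; 2 0.168; 3 0.235; 4 0.013.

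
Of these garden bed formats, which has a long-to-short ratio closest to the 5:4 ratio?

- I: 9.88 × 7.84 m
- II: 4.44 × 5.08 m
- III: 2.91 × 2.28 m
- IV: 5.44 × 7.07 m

Ratios (long/short): I ≈ 1.260; II ≈ 1.144; III ≈ 1.276; IV ≈ 1.300.
5:4 ≈ 1.250; option I is nearest (Δ 0.010).

I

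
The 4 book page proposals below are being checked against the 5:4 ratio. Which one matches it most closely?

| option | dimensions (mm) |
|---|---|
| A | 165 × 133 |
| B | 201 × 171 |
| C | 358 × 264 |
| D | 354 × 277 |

Ratios (long/short): A ≈ 1.241; B ≈ 1.175; C ≈ 1.356; D ≈ 1.278.
5:4 ≈ 1.250; option A is nearest (Δ 0.009).

A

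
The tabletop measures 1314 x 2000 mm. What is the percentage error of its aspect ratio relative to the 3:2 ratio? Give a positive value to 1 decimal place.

1.5%

Ratio = 2000 / 1314 ≈ 1.5221.
Ideal 3:2 = 1.5000. |1.5221 − 1.5000| / 1.5000 ≈ 1.47% → 1.5%.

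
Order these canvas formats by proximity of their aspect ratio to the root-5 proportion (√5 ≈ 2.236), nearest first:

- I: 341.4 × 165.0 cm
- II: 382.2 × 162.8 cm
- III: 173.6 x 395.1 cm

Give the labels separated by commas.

I: 341.4/165.0 ≈ 2.069 → |2.069 − 2.236| = 0.167
II: 382.2/162.8 ≈ 2.348 → |2.348 − 2.236| = 0.112
III: 395.1/173.6 ≈ 2.276 → |2.276 − 2.236| = 0.040

III, II, I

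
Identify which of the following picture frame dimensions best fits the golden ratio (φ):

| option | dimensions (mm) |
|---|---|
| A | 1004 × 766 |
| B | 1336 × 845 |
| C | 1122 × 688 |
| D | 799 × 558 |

C

Ratios (long/short): A ≈ 1.311; B ≈ 1.581; C ≈ 1.631; D ≈ 1.432.
golden ratio ≈ 1.618; option C is nearest (Δ 0.013).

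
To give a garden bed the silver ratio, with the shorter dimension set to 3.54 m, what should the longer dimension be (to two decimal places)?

8.55 m

silver ratio ≈ 2.41421.
Longer side = 3.54 × 2.41421 ≈ 8.5463 → 8.55 m.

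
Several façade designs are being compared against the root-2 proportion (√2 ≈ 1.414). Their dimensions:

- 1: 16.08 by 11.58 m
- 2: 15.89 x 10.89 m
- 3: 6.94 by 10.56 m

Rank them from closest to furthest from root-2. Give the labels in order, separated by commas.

1: 16.08/11.58 ≈ 1.389 → |1.389 − 1.414| = 0.025
2: 15.89/10.89 ≈ 1.459 → |1.459 − 1.414| = 0.045
3: 10.56/6.94 ≈ 1.522 → |1.522 − 1.414| = 0.108

1, 2, 3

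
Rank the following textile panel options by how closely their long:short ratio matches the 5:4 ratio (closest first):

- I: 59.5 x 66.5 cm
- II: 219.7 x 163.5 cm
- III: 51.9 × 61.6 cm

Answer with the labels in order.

Ratios: I = 66.5 / 59.5 ≈ 1.118; II = 219.7 / 163.5 ≈ 1.344; III = 61.6 / 51.9 ≈ 1.187.
|Δ from 1.250|: I 0.132; II 0.094; III 0.063.

III, II, I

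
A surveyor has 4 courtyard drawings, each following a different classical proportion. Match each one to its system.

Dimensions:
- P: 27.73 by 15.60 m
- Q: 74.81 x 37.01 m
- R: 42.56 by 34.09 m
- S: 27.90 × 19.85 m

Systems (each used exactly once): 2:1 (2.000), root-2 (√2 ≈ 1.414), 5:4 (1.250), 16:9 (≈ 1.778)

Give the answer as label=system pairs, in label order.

Ratios: P ≈ 1.778; Q ≈ 2.021; R ≈ 1.248; S ≈ 1.406.
Targets: 2:1 ≈ 2.000; root-2 ≈ 1.414; 5:4 ≈ 1.250; 16:9 ≈ 1.778.

P=16:9, Q=2:1, R=5:4, S=root-2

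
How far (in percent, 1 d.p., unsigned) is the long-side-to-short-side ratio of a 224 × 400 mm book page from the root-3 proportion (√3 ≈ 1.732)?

Ratio = 400 / 224 ≈ 1.7857.
Ideal root-3 ≈ 1.7321. |1.7857 − 1.7321| / 1.7321 ≈ 3.09% → 3.1%.

3.1%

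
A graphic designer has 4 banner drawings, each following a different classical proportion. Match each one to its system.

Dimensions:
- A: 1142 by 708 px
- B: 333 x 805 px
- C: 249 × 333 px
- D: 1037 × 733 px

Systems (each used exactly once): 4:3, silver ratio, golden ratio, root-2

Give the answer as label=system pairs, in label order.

A=golden ratio, B=silver ratio, C=4:3, D=root-2

A = 1142/708 ≈ 1.613 → golden ratio (1.618)
B = 805/333 ≈ 2.417 → silver ratio (2.414)
C = 333/249 ≈ 1.337 → 4:3 (1.333)
D = 1037/733 ≈ 1.415 → root-2 (1.414)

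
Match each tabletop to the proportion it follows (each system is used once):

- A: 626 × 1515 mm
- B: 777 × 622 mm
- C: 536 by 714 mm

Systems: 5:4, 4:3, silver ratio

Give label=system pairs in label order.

A = 1515/626 ≈ 2.420 → silver ratio (2.414)
B = 777/622 ≈ 1.249 → 5:4 (1.250)
C = 714/536 ≈ 1.332 → 4:3 (1.333)

A=silver ratio, B=5:4, C=4:3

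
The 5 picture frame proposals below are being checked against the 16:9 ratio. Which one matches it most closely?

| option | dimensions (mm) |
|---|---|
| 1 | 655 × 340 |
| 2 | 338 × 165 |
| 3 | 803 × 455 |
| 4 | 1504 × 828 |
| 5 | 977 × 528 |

Target 16:9 ≈ 1.778.
1: 1.926 (Δ0.148)  2: 2.048 (Δ0.270)  3: 1.765 (Δ0.013)  4: 1.816 (Δ0.038)  5: 1.850 (Δ0.072)

3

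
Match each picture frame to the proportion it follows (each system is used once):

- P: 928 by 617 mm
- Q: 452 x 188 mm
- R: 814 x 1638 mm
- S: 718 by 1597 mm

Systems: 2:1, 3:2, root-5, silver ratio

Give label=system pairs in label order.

P=3:2, Q=silver ratio, R=2:1, S=root-5

Ratios: P ≈ 1.504; Q ≈ 2.404; R ≈ 2.012; S ≈ 2.224.
Targets: 2:1 ≈ 2.000; 3:2 ≈ 1.500; root-5 ≈ 2.236; silver ratio ≈ 2.414.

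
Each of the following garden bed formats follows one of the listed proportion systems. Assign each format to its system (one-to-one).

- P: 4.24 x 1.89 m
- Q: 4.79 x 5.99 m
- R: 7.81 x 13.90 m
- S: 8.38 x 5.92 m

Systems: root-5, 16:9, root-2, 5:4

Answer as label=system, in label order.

P=root-5, Q=5:4, R=16:9, S=root-2

P = 4.24/1.89 ≈ 2.243 → root-5 (2.236)
Q = 5.99/4.79 ≈ 1.251 → 5:4 (1.250)
R = 13.90/7.81 ≈ 1.780 → 16:9 (1.778)
S = 8.38/5.92 ≈ 1.416 → root-2 (1.414)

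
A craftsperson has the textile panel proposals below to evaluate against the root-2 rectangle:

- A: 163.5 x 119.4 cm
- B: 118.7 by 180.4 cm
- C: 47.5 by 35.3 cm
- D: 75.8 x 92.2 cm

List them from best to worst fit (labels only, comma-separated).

A, C, B, D

Ratios: A = 163.5 / 119.4 ≈ 1.369; B = 180.4 / 118.7 ≈ 1.520; C = 47.5 / 35.3 ≈ 1.346; D = 92.2 / 75.8 ≈ 1.216.
|Δ from 1.414|: A 0.045; B 0.106; C 0.068; D 0.198.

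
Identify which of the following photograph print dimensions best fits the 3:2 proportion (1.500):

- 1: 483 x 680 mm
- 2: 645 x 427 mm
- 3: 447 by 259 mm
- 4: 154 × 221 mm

2

Ratios (long/short): 1 ≈ 1.408; 2 ≈ 1.511; 3 ≈ 1.726; 4 ≈ 1.435.
3:2 ≈ 1.500; option 2 is nearest (Δ 0.011).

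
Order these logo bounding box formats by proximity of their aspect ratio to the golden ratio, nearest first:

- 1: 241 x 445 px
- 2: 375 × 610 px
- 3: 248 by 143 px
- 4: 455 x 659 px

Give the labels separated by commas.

Ratios: 1 = 445 / 241 ≈ 1.846; 2 = 610 / 375 ≈ 1.627; 3 = 248 / 143 ≈ 1.734; 4 = 659 / 455 ≈ 1.448.
|Δ from 1.618|: 1 0.228; 2 0.009; 3 0.116; 4 0.170.

2, 3, 4, 1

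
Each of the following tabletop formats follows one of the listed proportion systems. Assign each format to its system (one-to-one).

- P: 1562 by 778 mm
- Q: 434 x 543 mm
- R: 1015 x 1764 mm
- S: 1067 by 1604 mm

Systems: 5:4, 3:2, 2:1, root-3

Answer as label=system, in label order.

Ratios: P ≈ 2.008; Q ≈ 1.251; R ≈ 1.738; S ≈ 1.503.
Targets: 5:4 ≈ 1.250; 3:2 ≈ 1.500; 2:1 ≈ 2.000; root-3 ≈ 1.732.

P=2:1, Q=5:4, R=root-3, S=3:2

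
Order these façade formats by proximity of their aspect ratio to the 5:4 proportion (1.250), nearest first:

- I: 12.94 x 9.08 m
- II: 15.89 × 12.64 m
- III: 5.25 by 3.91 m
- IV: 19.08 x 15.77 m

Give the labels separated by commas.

II, IV, III, I

Ratios: I = 12.94 / 9.08 ≈ 1.425; II = 15.89 / 12.64 ≈ 1.257; III = 5.25 / 3.91 ≈ 1.343; IV = 19.08 / 15.77 ≈ 1.210.
|Δ from 1.250|: I 0.175; II 0.007; III 0.093; IV 0.040.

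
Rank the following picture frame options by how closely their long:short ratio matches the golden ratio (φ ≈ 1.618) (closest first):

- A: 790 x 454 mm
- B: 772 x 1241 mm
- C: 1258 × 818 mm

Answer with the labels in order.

Ratios: A = 790 / 454 ≈ 1.740; B = 1241 / 772 ≈ 1.608; C = 1258 / 818 ≈ 1.538.
|Δ from 1.618|: A 0.122; B 0.010; C 0.080.

B, C, A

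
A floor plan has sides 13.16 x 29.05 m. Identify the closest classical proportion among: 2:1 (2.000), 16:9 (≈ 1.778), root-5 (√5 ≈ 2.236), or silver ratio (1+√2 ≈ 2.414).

29.05/13.16 ≈ 2.207. Nearest candidates are root-5 (2.236, off by 0.029) and silver ratio (2.414, off by 0.207).

root-5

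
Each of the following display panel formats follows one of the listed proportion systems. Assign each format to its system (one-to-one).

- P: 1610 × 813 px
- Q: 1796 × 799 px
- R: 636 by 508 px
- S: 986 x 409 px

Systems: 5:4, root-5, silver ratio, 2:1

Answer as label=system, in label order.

P=2:1, Q=root-5, R=5:4, S=silver ratio

Ratios: P ≈ 1.980; Q ≈ 2.248; R ≈ 1.252; S ≈ 2.411.
Targets: 5:4 ≈ 1.250; root-5 ≈ 2.236; silver ratio ≈ 2.414; 2:1 ≈ 2.000.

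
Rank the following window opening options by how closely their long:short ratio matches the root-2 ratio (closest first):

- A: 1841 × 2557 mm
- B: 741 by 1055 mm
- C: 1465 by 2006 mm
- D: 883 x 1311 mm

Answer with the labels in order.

Ratios: A = 2557 / 1841 ≈ 1.389; B = 1055 / 741 ≈ 1.424; C = 2006 / 1465 ≈ 1.369; D = 1311 / 883 ≈ 1.485.
|Δ from 1.414|: A 0.025; B 0.010; C 0.045; D 0.071.

B, A, C, D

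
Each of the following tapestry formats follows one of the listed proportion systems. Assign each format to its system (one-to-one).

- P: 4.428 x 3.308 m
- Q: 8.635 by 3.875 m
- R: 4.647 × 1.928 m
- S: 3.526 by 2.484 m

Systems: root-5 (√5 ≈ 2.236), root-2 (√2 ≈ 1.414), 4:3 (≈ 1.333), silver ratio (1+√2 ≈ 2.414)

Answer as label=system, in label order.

P=4:3, Q=root-5, R=silver ratio, S=root-2

Ratios: P ≈ 1.339; Q ≈ 2.228; R ≈ 2.410; S ≈ 1.419.
Targets: root-5 ≈ 2.236; root-2 ≈ 1.414; 4:3 ≈ 1.333; silver ratio ≈ 2.414.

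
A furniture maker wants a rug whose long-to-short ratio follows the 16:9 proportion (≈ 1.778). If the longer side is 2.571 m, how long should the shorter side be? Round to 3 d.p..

16:9 ≈ 1.77778.
Shorter side = 2.571 ÷ 1.77778 ≈ 1.44619 → 1.446 m.

1.446 m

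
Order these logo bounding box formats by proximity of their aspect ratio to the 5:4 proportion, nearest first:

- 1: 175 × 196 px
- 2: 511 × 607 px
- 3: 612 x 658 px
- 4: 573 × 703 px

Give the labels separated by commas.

1: 196/175 ≈ 1.120 → |1.120 − 1.250| = 0.130
2: 607/511 ≈ 1.188 → |1.188 − 1.250| = 0.062
3: 658/612 ≈ 1.075 → |1.075 − 1.250| = 0.175
4: 703/573 ≈ 1.227 → |1.227 − 1.250| = 0.023

4, 2, 1, 3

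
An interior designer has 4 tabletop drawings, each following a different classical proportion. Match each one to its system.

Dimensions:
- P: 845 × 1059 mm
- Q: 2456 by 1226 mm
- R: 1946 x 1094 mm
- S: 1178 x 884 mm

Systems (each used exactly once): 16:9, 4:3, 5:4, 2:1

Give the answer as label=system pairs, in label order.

P=5:4, Q=2:1, R=16:9, S=4:3

Ratios: P ≈ 1.253; Q ≈ 2.003; R ≈ 1.779; S ≈ 1.333.
Targets: 16:9 ≈ 1.778; 4:3 ≈ 1.333; 5:4 ≈ 1.250; 2:1 ≈ 2.000.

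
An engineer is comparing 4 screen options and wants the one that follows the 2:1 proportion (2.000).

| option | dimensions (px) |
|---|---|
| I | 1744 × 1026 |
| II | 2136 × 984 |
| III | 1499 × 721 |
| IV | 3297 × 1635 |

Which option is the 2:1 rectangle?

Ratios (long/short): I ≈ 1.700; II ≈ 2.171; III ≈ 2.079; IV ≈ 2.017.
2:1 ≈ 2.000; option IV is nearest (Δ 0.017).

IV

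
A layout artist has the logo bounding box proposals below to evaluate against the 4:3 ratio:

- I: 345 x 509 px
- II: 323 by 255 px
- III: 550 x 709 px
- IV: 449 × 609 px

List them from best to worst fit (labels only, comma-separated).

IV, III, II, I

I: 509/345 ≈ 1.475 → |1.475 − 1.333| = 0.142
II: 323/255 ≈ 1.267 → |1.267 − 1.333| = 0.066
III: 709/550 ≈ 1.289 → |1.289 − 1.333| = 0.044
IV: 609/449 ≈ 1.356 → |1.356 − 1.333| = 0.023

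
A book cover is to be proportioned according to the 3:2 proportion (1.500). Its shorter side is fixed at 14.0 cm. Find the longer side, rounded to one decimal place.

3:2 = 1.50000.
Longer side = 14.0 × 1.50000 ≈ 21.000 → 21.0 cm.

21.0 cm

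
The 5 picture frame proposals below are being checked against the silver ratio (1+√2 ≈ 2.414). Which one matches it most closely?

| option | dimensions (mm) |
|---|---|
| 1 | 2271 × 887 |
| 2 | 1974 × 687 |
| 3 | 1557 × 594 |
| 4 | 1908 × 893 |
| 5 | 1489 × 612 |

Ratios (long/short): 1 ≈ 2.560; 2 ≈ 2.873; 3 ≈ 2.621; 4 ≈ 2.137; 5 ≈ 2.433.
silver ratio ≈ 2.414; option 5 is nearest (Δ 0.019).

5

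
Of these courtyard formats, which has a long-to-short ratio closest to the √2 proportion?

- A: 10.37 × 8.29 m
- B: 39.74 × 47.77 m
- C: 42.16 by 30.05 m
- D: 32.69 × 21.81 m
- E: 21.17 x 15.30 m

C

Ratios (long/short): A ≈ 1.251; B ≈ 1.202; C ≈ 1.403; D ≈ 1.499; E ≈ 1.384.
root-2 ≈ 1.414; option C is nearest (Δ 0.011).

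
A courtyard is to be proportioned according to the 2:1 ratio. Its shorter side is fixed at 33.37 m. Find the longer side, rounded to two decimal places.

66.74 m

2:1 = 2.00000.
Longer side = 33.37 × 2.00000 ≈ 66.7400 → 66.74 m.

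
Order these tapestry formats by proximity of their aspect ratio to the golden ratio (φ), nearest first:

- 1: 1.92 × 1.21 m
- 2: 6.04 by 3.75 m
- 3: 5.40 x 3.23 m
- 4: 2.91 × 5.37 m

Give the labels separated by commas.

2, 1, 3, 4

1: 1.92/1.21 ≈ 1.587 → |1.587 − 1.618| = 0.031
2: 6.04/3.75 ≈ 1.611 → |1.611 − 1.618| = 0.007
3: 5.40/3.23 ≈ 1.672 → |1.672 − 1.618| = 0.054
4: 5.37/2.91 ≈ 1.845 → |1.845 − 1.618| = 0.227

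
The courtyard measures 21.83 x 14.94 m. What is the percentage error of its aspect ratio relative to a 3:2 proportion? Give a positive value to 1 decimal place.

2.6%

Ratio = 21.83 / 14.94 ≈ 1.4612.
Ideal 3:2 = 1.5000. |1.4612 − 1.5000| / 1.5000 ≈ 2.59% → 2.6%.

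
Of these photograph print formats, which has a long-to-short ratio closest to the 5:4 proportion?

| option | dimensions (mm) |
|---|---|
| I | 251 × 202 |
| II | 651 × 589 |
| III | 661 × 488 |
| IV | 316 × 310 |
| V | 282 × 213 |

Target 5:4 ≈ 1.250.
I: 1.243 (Δ0.007)  II: 1.105 (Δ0.145)  III: 1.355 (Δ0.105)  IV: 1.019 (Δ0.231)  V: 1.324 (Δ0.074)

I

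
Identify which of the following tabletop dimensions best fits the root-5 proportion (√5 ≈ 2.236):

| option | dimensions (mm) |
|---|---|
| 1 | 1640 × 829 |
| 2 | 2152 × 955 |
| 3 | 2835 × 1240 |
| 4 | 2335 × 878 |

2

Ratios (long/short): 1 ≈ 1.978; 2 ≈ 2.253; 3 ≈ 2.286; 4 ≈ 2.659.
root-5 ≈ 2.236; option 2 is nearest (Δ 0.017).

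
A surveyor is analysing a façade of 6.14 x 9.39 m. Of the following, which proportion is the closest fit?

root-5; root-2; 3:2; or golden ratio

Ratio = 9.39 / 6.14 ≈ 1.529.
Distances: root-5 2.236 (Δ 0.707); root-2 1.414 (Δ 0.115); 3:2 1.500 (Δ 0.029); golden ratio 1.618 (Δ 0.089).

3:2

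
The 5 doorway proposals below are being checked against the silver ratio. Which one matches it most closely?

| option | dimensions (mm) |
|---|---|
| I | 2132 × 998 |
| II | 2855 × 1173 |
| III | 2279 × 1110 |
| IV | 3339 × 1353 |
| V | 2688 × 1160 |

II

Target silver ratio ≈ 2.414.
I: 2.136 (Δ0.278)  II: 2.434 (Δ0.020)  III: 2.053 (Δ0.361)  IV: 2.468 (Δ0.054)  V: 2.317 (Δ0.097)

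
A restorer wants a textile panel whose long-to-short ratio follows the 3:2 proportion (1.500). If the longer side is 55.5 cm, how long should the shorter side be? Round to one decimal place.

37.0 cm

3:2 = 1.50000.
Shorter side = 55.5 ÷ 1.50000 ≈ 37.000 → 37.0 cm.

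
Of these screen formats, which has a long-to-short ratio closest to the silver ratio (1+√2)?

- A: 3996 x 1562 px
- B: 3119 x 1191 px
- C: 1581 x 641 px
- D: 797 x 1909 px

D

Target silver ratio ≈ 2.414.
A: 2.558 (Δ0.144)  B: 2.619 (Δ0.205)  C: 2.466 (Δ0.052)  D: 2.395 (Δ0.019)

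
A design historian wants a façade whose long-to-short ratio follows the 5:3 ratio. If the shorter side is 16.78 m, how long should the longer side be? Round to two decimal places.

5:3 ≈ 1.66667.
Longer side = 16.78 × 1.66667 ≈ 27.9667 → 27.97 m.

27.97 m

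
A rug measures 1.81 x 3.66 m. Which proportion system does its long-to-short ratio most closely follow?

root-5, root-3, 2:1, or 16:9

2:1

3.66/1.81 ≈ 2.022. Nearest candidates are 2:1 (2.000, off by 0.022) and root-5 (2.236, off by 0.214).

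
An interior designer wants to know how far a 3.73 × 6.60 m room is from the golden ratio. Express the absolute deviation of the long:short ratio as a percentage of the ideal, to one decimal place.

9.4%

Ratio = 6.60 / 3.73 ≈ 1.7694.
Ideal golden ratio ≈ 1.6180. |1.7694 − 1.6180| / 1.6180 ≈ 9.36% → 9.4%.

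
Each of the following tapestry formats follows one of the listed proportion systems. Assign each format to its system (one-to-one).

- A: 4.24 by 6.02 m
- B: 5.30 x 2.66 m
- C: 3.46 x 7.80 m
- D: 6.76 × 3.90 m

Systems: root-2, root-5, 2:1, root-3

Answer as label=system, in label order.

A = 6.02/4.24 ≈ 1.420 → root-2 (1.414)
B = 5.30/2.66 ≈ 1.992 → 2:1 (2.000)
C = 7.80/3.46 ≈ 2.254 → root-5 (2.236)
D = 6.76/3.90 ≈ 1.733 → root-3 (1.732)

A=root-2, B=2:1, C=root-5, D=root-3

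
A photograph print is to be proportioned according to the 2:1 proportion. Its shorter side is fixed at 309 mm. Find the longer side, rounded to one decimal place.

2:1 = 2.00000.
Longer side = 309 × 2.00000 ≈ 618.000 → 618.0 mm.

618.0 mm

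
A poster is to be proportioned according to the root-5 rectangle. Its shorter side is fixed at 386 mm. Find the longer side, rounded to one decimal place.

root-5 ≈ 2.23607.
Longer side = 386 × 2.23607 ≈ 863.123 → 863.1 mm.

863.1 mm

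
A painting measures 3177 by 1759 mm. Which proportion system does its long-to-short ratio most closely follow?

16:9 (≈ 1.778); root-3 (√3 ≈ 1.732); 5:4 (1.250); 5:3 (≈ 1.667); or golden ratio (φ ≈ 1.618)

16:9

3177/1759 ≈ 1.806. Nearest candidates are 16:9 (1.778, off by 0.028) and root-3 (1.732, off by 0.074).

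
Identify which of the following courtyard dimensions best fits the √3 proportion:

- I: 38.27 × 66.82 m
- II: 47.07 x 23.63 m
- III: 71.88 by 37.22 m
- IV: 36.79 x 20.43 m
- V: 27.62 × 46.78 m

Ratios (long/short): I ≈ 1.746; II ≈ 1.992; III ≈ 1.931; IV ≈ 1.801; V ≈ 1.694.
root-3 ≈ 1.732; option I is nearest (Δ 0.014).

I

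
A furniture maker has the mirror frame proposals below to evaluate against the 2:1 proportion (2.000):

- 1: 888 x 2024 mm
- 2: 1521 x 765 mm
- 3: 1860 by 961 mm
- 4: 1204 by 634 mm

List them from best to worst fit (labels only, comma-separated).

1: 2024/888 ≈ 2.279 → |2.279 − 2.000| = 0.279
2: 1521/765 ≈ 1.988 → |1.988 − 2.000| = 0.012
3: 1860/961 ≈ 1.935 → |1.935 − 2.000| = 0.065
4: 1204/634 ≈ 1.899 → |1.899 − 2.000| = 0.101

2, 3, 4, 1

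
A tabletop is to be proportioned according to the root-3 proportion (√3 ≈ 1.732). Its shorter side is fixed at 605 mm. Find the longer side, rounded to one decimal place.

1047.9 mm

root-3 ≈ 1.73205.
Longer side = 605 × 1.73205 ≈ 1047.890 → 1047.9 mm.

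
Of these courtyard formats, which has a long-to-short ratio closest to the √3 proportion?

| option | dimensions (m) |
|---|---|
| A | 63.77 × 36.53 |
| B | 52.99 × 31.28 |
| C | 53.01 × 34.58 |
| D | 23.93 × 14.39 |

A

Target root-3 ≈ 1.732.
A: 1.746 (Δ0.014)  B: 1.694 (Δ0.038)  C: 1.533 (Δ0.199)  D: 1.663 (Δ0.069)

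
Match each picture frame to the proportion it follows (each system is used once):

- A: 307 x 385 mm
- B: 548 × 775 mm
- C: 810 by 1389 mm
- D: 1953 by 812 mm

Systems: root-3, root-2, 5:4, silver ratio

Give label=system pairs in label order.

A=5:4, B=root-2, C=root-3, D=silver ratio

Ratios: A ≈ 1.254; B ≈ 1.414; C ≈ 1.715; D ≈ 2.405.
Targets: root-3 ≈ 1.732; root-2 ≈ 1.414; 5:4 ≈ 1.250; silver ratio ≈ 2.414.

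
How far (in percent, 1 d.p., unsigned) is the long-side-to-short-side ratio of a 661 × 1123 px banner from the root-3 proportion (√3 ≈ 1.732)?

Ratio = 1123 / 661 ≈ 1.6989.
Ideal root-3 ≈ 1.7321. |1.6989 − 1.7321| / 1.7321 ≈ 1.92% → 1.9%.

1.9%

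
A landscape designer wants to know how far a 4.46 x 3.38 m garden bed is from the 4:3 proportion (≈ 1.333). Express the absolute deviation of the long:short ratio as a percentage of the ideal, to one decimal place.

1.0%

Ratio = 4.46 / 3.38 ≈ 1.3195.
Ideal 4:3 ≈ 1.3333. |1.3195 − 1.3333| / 1.3333 ≈ 1.04% → 1.0%.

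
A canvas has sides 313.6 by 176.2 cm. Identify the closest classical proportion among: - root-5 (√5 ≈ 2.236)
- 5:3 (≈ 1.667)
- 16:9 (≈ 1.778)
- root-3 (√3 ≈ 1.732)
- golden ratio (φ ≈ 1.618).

313.6/176.2 ≈ 1.780. Nearest candidates are 16:9 (1.778, off by 0.002) and root-3 (1.732, off by 0.048).

16:9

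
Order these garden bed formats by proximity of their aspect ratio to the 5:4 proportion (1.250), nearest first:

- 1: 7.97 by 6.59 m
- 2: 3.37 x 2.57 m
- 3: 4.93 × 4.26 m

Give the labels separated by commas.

Ratios: 1 = 7.97 / 6.59 ≈ 1.209; 2 = 3.37 / 2.57 ≈ 1.311; 3 = 4.93 / 4.26 ≈ 1.157.
|Δ from 1.250|: 1 0.041; 2 0.061; 3 0.093.

1, 2, 3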